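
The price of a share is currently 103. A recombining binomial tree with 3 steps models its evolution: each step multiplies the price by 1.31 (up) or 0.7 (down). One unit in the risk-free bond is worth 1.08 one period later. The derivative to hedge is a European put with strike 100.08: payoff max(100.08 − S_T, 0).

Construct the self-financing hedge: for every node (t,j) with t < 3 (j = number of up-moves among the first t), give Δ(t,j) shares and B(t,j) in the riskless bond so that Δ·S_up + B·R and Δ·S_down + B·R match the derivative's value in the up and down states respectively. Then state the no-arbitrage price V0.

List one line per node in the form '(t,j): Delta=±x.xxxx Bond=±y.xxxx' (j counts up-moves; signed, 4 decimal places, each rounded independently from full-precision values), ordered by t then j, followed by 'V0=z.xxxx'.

Under the risk-neutral measure, an up-move has probability p* = (R−d)/(u−d) = 0.6230 and values discount at R = 1.08.
At expiry t=3: V(3,0)=64.7510, V(3,1)=33.9643, V(3,2)=0.0000, V(3,3)=0.0000
Node (2,0) S=50.4700: V=(p*·33.9643+(1−p*)·64.7510)/1.08=42.1967; Δ=(33.9643−64.7510)/(66.1157−35.3290)=-1.0000; B=V−Δ·S=92.6667
Node (2,1) S=94.4510: V=(p*·0.0000+(1−p*)·33.9643)/1.08=11.8576; Δ=(0.0000−33.9643)/(123.7308−66.1157)=-0.5895; B=V−Δ·S=67.5368
Node (2,2) S=176.7583: V=(p*·0.0000+(1−p*)·0.0000)/1.08=0.0000; Δ=(0.0000−0.0000)/(231.5534−123.7308)=0.0000; B=V−Δ·S=0.0000
Node (1,0) S=72.1000: V=(p*·11.8576+(1−p*)·42.1967)/1.08=21.5712; Δ=(11.8576−42.1967)/(94.4510−50.4700)=-0.6898; B=V−Δ·S=71.3074
Node (1,1) S=134.9300: V=(p*·0.0000+(1−p*)·11.8576)/1.08=4.1397; Δ=(0.0000−11.8576)/(176.7583−94.4510)=-0.1441; B=V−Δ·S=23.5784
Node (0,0) S=103.0000: V=(p*·4.1397+(1−p*)·21.5712)/1.08=9.9188; Δ=(4.1397−21.5712)/(134.9300−72.1000)=-0.2774; B=V−Δ·S=38.4950
The time-0 hedge costs 9.9188, which is the no-arbitrage price.

(0,0): Delta=-0.2774 Bond=38.4950
(1,0): Delta=-0.6898 Bond=71.3074
(1,1): Delta=-0.1441 Bond=23.5784
(2,0): Delta=-1.0000 Bond=92.6667
(2,1): Delta=-0.5895 Bond=67.5368
(2,2): Delta=0.0000 Bond=0.0000
V0=9.9188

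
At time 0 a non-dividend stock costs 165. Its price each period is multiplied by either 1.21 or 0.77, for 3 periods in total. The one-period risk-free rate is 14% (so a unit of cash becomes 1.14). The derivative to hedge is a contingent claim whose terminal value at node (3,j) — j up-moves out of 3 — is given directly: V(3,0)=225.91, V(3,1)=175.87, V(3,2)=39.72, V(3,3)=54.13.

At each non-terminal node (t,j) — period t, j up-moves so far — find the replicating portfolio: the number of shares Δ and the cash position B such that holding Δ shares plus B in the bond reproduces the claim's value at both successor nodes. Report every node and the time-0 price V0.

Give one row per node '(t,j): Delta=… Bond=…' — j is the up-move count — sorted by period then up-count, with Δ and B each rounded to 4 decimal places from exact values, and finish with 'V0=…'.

(0,0): Delta=-0.2915 Bond=87.0682
(1,0): Delta=-1.9214 Bond=306.3401
(1,1): Delta=-0.0953 Bond=60.0800
(2,0): Delta=-1.1625 Bond=274.9825
(2,1): Delta=-2.0128 Bond=363.2741
(2,2): Delta=0.1356 Bond=12.7215
V0=38.9671

No-arbitrage ⇒ martingale measure with p* = (R−d)/(u−d) = 0.8409.
Terminal values V(3,·): V(3,0)=225.9100, V(3,1)=175.8700, V(3,2)=39.7200, V(3,3)=54.1300
(2,0): S=97.8285. Δ = (V_up−V_dn)/(S_up−S_dn) = (175.8700−225.9100)/(118.3725−75.3279) = -1.1625. V = [p*·175.8700 + (1−p*)·225.9100]/1.14 = 161.2552. B = V − Δ·S = 274.9825.
(2,1): S=153.7305. Δ = (V_up−V_dn)/(S_up−S_dn) = (39.7200−175.8700)/(186.0139−118.3725) = -2.0128. V = [p*·39.7200 + (1−p*)·175.8700]/1.14 = 53.8423. B = V − Δ·S = 363.2741.
(2,2): S=241.5765. Δ = (V_up−V_dn)/(S_up−S_dn) = (54.1300−39.7200)/(292.3076−186.0139) = 0.1356. V = [p*·54.1300 + (1−p*)·39.7200]/1.14 = 45.4715. B = V − Δ·S = 12.7215.
(1,0): S=127.0500. Δ = (V_up−V_dn)/(S_up−S_dn) = (53.8423−161.2552)/(153.7305−97.8285) = -1.9214. V = [p*·53.8423 + (1−p*)·161.2552]/1.14 = 62.2199. B = V − Δ·S = 306.3401.
(1,1): S=199.6500. Δ = (V_up−V_dn)/(S_up−S_dn) = (45.4715−53.8423)/(241.5765−153.7305) = -0.0953. V = [p*·45.4715 + (1−p*)·53.8423]/1.14 = 41.0554. B = V − Δ·S = 60.0800.
(0,0): S=165.0000. Δ = (V_up−V_dn)/(S_up−S_dn) = (41.0554−62.2199)/(199.6500−127.0500) = -0.2915. V = [p*·41.0554 + (1−p*)·62.2199]/1.14 = 38.9671. B = V − Δ·S = 87.0682.
Root portfolio cost Δ·165+B reproduces V0=38.9671.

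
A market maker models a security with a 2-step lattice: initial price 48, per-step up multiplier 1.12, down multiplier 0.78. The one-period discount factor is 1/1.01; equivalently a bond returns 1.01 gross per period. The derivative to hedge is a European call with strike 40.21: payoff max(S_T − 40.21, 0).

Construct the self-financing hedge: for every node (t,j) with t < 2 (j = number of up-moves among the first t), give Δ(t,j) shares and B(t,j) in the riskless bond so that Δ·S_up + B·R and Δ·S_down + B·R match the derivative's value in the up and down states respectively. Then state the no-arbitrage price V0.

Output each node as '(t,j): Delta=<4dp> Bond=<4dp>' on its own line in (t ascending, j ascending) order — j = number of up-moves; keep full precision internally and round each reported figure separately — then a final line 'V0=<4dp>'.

(0,0): Delta=0.7840 Bond=-27.9184
(1,0): Delta=0.1353 Bond=-3.9132
(1,1): Delta=1.0000 Bond=-39.8119
V0=9.7117

No-arbitrage ⇒ martingale measure with p* = (R−d)/(u−d) = 0.6765.
Terminal payoffs: V(2,0)=0.0000, V(2,1)=1.7228, V(2,2)=20.0012
  t=1,j=0: stock 37.4400 → up 41.9328 (V=1.7228), down 29.2032 (V=0.0000). Price 1.1539; hedge Δ=0.1353, bond B=-3.9132.
  t=1,j=1: stock 53.7600 → up 60.2112 (V=20.0012), down 41.9328 (V=1.7228). Price 13.9481; hedge Δ=1.0000, bond B=-39.8119.
  t=0,j=0: stock 48.0000 → up 53.7600 (V=13.9481), down 37.4400 (V=1.1539). Price 9.7117; hedge Δ=0.7840, bond B=-27.9184.
Each (Δ,B) replicates both successor values, so the strategy is self-financing and V0 is arbitrage-free.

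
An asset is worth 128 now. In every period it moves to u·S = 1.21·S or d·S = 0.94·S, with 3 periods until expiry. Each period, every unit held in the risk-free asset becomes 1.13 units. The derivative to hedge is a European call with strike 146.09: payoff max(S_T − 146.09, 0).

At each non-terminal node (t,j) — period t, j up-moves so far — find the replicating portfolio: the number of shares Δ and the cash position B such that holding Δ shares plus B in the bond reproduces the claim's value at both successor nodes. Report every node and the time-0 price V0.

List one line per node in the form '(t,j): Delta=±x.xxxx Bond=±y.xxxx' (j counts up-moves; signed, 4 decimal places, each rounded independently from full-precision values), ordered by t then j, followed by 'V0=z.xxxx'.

The replicating-portfolio and risk-neutral prices coincide; use p* = (1.13−0.94)/(1.21−0.94) = 0.7037 for the latter.
At expiry t=3: V(3,0)=0.0000, V(3,1)=0.0000, V(3,2)=30.0705, V(3,3)=80.6698
(2,0): S=113.1008. Δ = (V_up−V_dn)/(S_up−S_dn) = (0.0000−0.0000)/(136.8520−106.3148) = 0.0000. V = [p*·0.0000 + (1−p*)·0.0000]/1.13 = 0.0000. B = V − Δ·S = 0.0000.
(2,1): S=145.5872. Δ = (V_up−V_dn)/(S_up−S_dn) = (30.0705−0.0000)/(176.1605−136.8520) = 0.7650. V = [p*·30.0705 + (1−p*)·0.0000]/1.13 = 18.7263. B = V − Δ·S = -92.6460.
(2,2): S=187.4048. Δ = (V_up−V_dn)/(S_up−S_dn) = (80.6698−30.0705)/(226.7598−176.1605) = 1.0000. V = [p*·80.6698 + (1−p*)·30.0705]/1.13 = 58.1216. B = V − Δ·S = -129.2832.
(1,0): S=120.3200. Δ = (V_up−V_dn)/(S_up−S_dn) = (18.7263−0.0000)/(145.5872−113.1008) = 0.5764. V = [p*·18.7263 + (1−p*)·0.0000]/1.13 = 11.6617. B = V − Δ·S = -57.6950.
(1,1): S=154.8800. Δ = (V_up−V_dn)/(S_up−S_dn) = (58.1216−18.7263)/(187.4048−145.5872) = 0.9421. V = [p*·58.1216 + (1−p*)·18.7263]/1.13 = 41.1052. B = V − Δ·S = -104.8033.
(0,0): S=128.0000. Δ = (V_up−V_dn)/(S_up−S_dn) = (41.1052−11.6617)/(154.8800−120.3200) = 0.8520. V = [p*·41.1052 + (1−p*)·11.6617]/1.13 = 28.6560. B = V − Δ·S = -80.3940.
Self-financing check: at every node Δ·S+B equals the discounted successor values.

(0,0): Delta=0.8520 Bond=-80.3940
(1,0): Delta=0.5764 Bond=-57.6950
(1,1): Delta=0.9421 Bond=-104.8033
(2,0): Delta=0.0000 Bond=0.0000
(2,1): Delta=0.7650 Bond=-92.6460
(2,2): Delta=1.0000 Bond=-129.2832
V0=28.6560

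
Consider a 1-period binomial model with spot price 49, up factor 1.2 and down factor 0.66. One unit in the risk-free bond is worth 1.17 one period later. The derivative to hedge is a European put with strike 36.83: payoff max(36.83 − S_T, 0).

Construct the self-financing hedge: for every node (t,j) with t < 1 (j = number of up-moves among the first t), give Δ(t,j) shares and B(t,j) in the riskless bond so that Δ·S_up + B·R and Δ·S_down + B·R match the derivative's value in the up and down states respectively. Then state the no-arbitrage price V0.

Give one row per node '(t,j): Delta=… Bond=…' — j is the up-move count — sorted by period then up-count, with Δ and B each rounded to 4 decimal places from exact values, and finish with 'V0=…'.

(0,0): Delta=-0.1697 Bond=8.5280
V0=0.2132

Under the risk-neutral measure, an up-move has probability p* = (R−d)/(u−d) = 0.9444 and values discount at R = 1.17.
At expiry t=1: V(1,0)=4.4900, V(1,1)=0.0000
(0,0): S=49.0000. Δ = (V_up−V_dn)/(S_up−S_dn) = (0.0000−4.4900)/(58.8000−32.3400) = -0.1697. V = [p*·0.0000 + (1−p*)·4.4900]/1.17 = 0.2132. B = V − Δ·S = 8.5280.
Self-financing check: at every node Δ·S+B equals the discounted successor values.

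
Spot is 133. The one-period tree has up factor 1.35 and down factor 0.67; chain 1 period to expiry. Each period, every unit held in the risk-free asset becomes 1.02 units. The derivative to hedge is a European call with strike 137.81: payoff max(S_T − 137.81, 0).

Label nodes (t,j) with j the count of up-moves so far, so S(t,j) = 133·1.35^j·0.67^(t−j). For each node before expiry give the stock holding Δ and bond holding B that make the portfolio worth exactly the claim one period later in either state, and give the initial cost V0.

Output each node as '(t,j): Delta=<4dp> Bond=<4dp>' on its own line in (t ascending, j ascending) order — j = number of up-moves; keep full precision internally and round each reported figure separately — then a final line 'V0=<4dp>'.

(0,0): Delta=0.4615 Bond=-40.3198
V0=21.0626

Under the risk-neutral measure, an up-move has probability p* = (R−d)/(u−d) = 0.5147 and values discount at R = 1.02.
Terminal values V(1,·): V(1,0)=0.0000, V(1,1)=41.7400
Node (0,0) S=133.0000: V=(p*·41.7400+(1−p*)·0.0000)/1.02=21.0626; Δ=(41.7400−0.0000)/(179.5500−89.1100)=0.4615; B=V−Δ·S=-40.3198
Check: Δ(0,0)·S0 + B(0,0) = 21.0626 = V0.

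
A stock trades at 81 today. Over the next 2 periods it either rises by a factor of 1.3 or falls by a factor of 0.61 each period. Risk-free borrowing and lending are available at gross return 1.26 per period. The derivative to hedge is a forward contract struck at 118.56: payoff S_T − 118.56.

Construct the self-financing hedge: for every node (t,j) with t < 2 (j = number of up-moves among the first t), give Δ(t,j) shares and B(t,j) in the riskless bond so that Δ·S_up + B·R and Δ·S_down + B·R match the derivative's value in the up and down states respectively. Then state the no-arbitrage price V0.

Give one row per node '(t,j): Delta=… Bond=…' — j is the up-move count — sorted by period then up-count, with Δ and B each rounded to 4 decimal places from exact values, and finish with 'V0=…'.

(0,0): Delta=1.0000 Bond=-74.6788
(1,0): Delta=1.0000 Bond=-94.0952
(1,1): Delta=1.0000 Bond=-94.0952
V0=6.3212

The replicating-portfolio and risk-neutral prices coincide; use p* = (1.26−0.61)/(1.3−0.61) = 0.9420 for the latter.
At expiry t=2: V(2,0)=-88.4199, V(2,1)=-54.3270, V(2,2)=18.3300
(1,0): S=49.4100. Δ = (V_up−V_dn)/(S_up−S_dn) = (-54.3270−-88.4199)/(64.2330−30.1401) = 1.0000. V = [p*·-54.3270 + (1−p*)·-88.4199]/1.26 = -44.6852. B = V − Δ·S = -94.0952.
(1,1): S=105.3000. Δ = (V_up−V_dn)/(S_up−S_dn) = (18.3300−-54.3270)/(136.8900−64.2330) = 1.0000. V = [p*·18.3300 + (1−p*)·-54.3270]/1.26 = 11.2048. B = V − Δ·S = -94.0952.
(0,0): S=81.0000. Δ = (V_up−V_dn)/(S_up−S_dn) = (11.2048−-44.6852)/(105.3000−49.4100) = 1.0000. V = [p*·11.2048 + (1−p*)·-44.6852]/1.26 = 6.3212. B = V − Δ·S = -74.6788.
Check: Δ(0,0)·S0 + B(0,0) = 6.3212 = V0.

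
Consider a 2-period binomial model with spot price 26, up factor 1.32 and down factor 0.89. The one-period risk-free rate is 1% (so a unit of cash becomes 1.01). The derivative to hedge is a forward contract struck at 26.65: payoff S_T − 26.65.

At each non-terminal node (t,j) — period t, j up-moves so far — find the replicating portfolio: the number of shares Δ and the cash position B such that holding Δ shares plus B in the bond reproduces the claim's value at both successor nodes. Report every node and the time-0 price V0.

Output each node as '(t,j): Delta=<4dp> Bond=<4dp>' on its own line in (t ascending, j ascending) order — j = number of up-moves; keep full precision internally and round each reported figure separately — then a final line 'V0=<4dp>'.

No-arbitrage ⇒ martingale measure with p* = (R−d)/(u−d) = 0.2791.
At expiry t=2: V(2,0)=-6.0554, V(2,1)=3.8948, V(2,2)=18.6524
  t=1,j=0: stock 23.1400 → up 30.5448 (V=3.8948), down 20.5946 (V=-6.0554). Price -3.2461; hedge Δ=1.0000, bond B=-26.3861.
  t=1,j=1: stock 34.3200 → up 45.3024 (V=18.6524), down 30.5448 (V=3.8948). Price 7.9339; hedge Δ=1.0000, bond B=-26.3861.
  t=0,j=0: stock 26.0000 → up 34.3200 (V=7.9339), down 23.1400 (V=-3.2461). Price -0.1249; hedge Δ=1.0000, bond B=-26.1249.
Root portfolio cost Δ·26+B reproduces V0=-0.1249.

(0,0): Delta=1.0000 Bond=-26.1249
(1,0): Delta=1.0000 Bond=-26.3861
(1,1): Delta=1.0000 Bond=-26.3861
V0=-0.1249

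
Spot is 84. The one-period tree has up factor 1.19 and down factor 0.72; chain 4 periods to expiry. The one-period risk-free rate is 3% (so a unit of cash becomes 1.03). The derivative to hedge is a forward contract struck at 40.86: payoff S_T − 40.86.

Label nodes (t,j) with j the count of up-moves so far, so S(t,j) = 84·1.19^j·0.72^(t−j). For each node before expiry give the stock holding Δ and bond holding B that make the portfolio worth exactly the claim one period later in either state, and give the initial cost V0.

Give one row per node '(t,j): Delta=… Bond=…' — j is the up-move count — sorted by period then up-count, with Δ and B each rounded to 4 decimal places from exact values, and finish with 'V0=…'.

Risk-neutral probability p* = (R−d)/(u−d) = (1.03−0.72)/(1.19−0.72) = 0.6596.
Terminal values V(4,·): V(4,0)=-18.2860, V(4,1)=-3.5501, V(4,2)=20.8049, V(4,3)=61.0584, V(4,4)=127.5885
(3,0): S=31.3528. Δ = (V_up−V_dn)/(S_up−S_dn) = (-3.5501−-18.2860)/(37.3099−22.5740) = 1.0000. V = [p*·-3.5501 + (1−p*)·-18.2860]/1.03 = -8.3171. B = V − Δ·S = -39.6699.
(3,1): S=51.8193. Δ = (V_up−V_dn)/(S_up−S_dn) = (20.8049−-3.5501)/(61.6649−37.3099) = 1.0000. V = [p*·20.8049 + (1−p*)·-3.5501]/1.03 = 12.1494. B = V − Δ·S = -39.6699.
(3,2): S=85.6457. Δ = (V_up−V_dn)/(S_up−S_dn) = (61.0584−20.8049)/(101.9184−61.6649) = 1.0000. V = [p*·61.0584 + (1−p*)·20.8049]/1.03 = 45.9758. B = V − Δ·S = -39.6699.
(3,3): S=141.5534. Δ = (V_up−V_dn)/(S_up−S_dn) = (127.5885−61.0584)/(168.4485−101.9184) = 1.0000. V = [p*·127.5885 + (1−p*)·61.0584]/1.03 = 101.8835. B = V − Δ·S = -39.6699.
(2,0): S=43.5456. Δ = (V_up−V_dn)/(S_up−S_dn) = (12.1494−-8.3171)/(51.8193−31.3528) = 1.0000. V = [p*·12.1494 + (1−p*)·-8.3171]/1.03 = 5.0311. B = V − Δ·S = -38.5145.
(2,1): S=71.9712. Δ = (V_up−V_dn)/(S_up−S_dn) = (45.9758−12.1494)/(85.6457−51.8193) = 1.0000. V = [p*·45.9758 + (1−p*)·12.1494]/1.03 = 33.4567. B = V − Δ·S = -38.5145.
(2,2): S=118.9524. Δ = (V_up−V_dn)/(S_up−S_dn) = (101.8835−45.9758)/(141.5534−85.6457) = 1.0000. V = [p*·101.8835 + (1−p*)·45.9758]/1.03 = 80.4379. B = V − Δ·S = -38.5145.
(1,0): S=60.4800. Δ = (V_up−V_dn)/(S_up−S_dn) = (33.4567−5.0311)/(71.9712−43.5456) = 1.0000. V = [p*·33.4567 + (1−p*)·5.0311]/1.03 = 23.0873. B = V − Δ·S = -37.3927.
(1,1): S=99.9600. Δ = (V_up−V_dn)/(S_up−S_dn) = (80.4379−33.4567)/(118.9524−71.9712) = 1.0000. V = [p*·80.4379 + (1−p*)·33.4567]/1.03 = 62.5673. B = V − Δ·S = -37.3927.
(0,0): S=84.0000. Δ = (V_up−V_dn)/(S_up−S_dn) = (62.5673−23.0873)/(99.9600−60.4800) = 1.0000. V = [p*·62.5673 + (1−p*)·23.0873]/1.03 = 47.6964. B = V − Δ·S = -36.3036.
Root portfolio cost Δ·84+B reproduces V0=47.6964.

(0,0): Delta=1.0000 Bond=-36.3036
(1,0): Delta=1.0000 Bond=-37.3927
(1,1): Delta=1.0000 Bond=-37.3927
(2,0): Delta=1.0000 Bond=-38.5145
(2,1): Delta=1.0000 Bond=-38.5145
(2,2): Delta=1.0000 Bond=-38.5145
(3,0): Delta=1.0000 Bond=-39.6699
(3,1): Delta=1.0000 Bond=-39.6699
(3,2): Delta=1.0000 Bond=-39.6699
(3,3): Delta=1.0000 Bond=-39.6699
V0=47.6964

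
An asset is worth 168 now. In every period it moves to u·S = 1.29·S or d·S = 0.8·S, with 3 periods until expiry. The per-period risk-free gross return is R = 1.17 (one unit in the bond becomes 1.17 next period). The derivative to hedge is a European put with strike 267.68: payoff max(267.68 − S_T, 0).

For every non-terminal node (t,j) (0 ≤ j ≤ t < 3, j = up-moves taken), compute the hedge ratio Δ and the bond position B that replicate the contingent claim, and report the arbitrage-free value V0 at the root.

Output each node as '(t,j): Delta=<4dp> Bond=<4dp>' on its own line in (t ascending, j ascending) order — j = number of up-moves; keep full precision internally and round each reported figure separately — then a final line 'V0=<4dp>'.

(0,0): Delta=-0.5296 Bond=113.0982
(1,0): Delta=-1.0000 Bond=195.5439
(1,1): Delta=-0.4350 Bond=111.8215
(2,0): Delta=-1.0000 Bond=228.7863
(2,1): Delta=-1.0000 Bond=228.7863
(2,2): Delta=-0.3214 Bond=99.0619
V0=24.1219

No-arbitrage ⇒ martingale measure with p* = (R−d)/(u−d) = 0.7551.
Terminal payoffs: V(3,0)=181.6640, V(3,1)=128.9792, V(3,2)=44.0250, V(3,3)=0.0000
(2,0): S=107.5200. Δ = (V_up−V_dn)/(S_up−S_dn) = (128.9792−181.6640)/(138.7008−86.0160) = -1.0000. V = [p*·128.9792 + (1−p*)·181.6640]/1.17 = 121.2663. B = V − Δ·S = 228.7863.
(2,1): S=173.3760. Δ = (V_up−V_dn)/(S_up−S_dn) = (44.0250−128.9792)/(223.6550−138.7008) = -1.0000. V = [p*·44.0250 + (1−p*)·128.9792]/1.17 = 55.4103. B = V − Δ·S = 228.7863.
(2,2): S=279.5688. Δ = (V_up−V_dn)/(S_up−S_dn) = (0.0000−44.0250)/(360.6438−223.6550) = -0.3214. V = [p*·0.0000 + (1−p*)·44.0250]/1.17 = 9.2151. B = V − Δ·S = 99.0619.
(1,0): S=134.4000. Δ = (V_up−V_dn)/(S_up−S_dn) = (55.4103−121.2663)/(173.3760−107.5200) = -1.0000. V = [p*·55.4103 + (1−p*)·121.2663]/1.17 = 61.1439. B = V − Δ·S = 195.5439.
(1,1): S=216.7200. Δ = (V_up−V_dn)/(S_up−S_dn) = (9.2151−55.4103)/(279.5688−173.3760) = -0.4350. V = [p*·9.2151 + (1−p*)·55.4103]/1.17 = 17.5455. B = V − Δ·S = 111.8215.
(0,0): S=168.0000. Δ = (V_up−V_dn)/(S_up−S_dn) = (17.5455−61.1439)/(216.7200−134.4000) = -0.5296. V = [p*·17.5455 + (1−p*)·61.1439]/1.17 = 24.1219. B = V − Δ·S = 113.0982.
Each (Δ,B) replicates both successor values, so the strategy is self-financing and V0 is arbitrage-free.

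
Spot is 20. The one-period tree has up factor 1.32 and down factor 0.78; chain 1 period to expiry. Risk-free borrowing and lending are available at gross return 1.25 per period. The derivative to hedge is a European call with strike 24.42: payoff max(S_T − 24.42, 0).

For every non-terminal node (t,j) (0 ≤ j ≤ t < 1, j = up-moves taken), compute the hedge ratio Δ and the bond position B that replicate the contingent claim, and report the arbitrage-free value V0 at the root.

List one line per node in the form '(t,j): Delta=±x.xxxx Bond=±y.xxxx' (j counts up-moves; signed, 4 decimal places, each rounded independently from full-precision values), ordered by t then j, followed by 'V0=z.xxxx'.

Since d<R<u, set p* = (R−d)/(u−d) = 0.8704; price each node as the discounted p*-expectation of its children.
Terminal payoffs: V(1,0)=0.0000, V(1,1)=1.9800
  t=0,j=0: stock 20.0000 → up 26.4000 (V=1.9800), down 15.6000 (V=0.0000). Price 1.3787; hedge Δ=0.1833, bond B=-2.2880.
Each (Δ,B) replicates both successor values, so the strategy is self-financing and V0 is arbitrage-free.

(0,0): Delta=0.1833 Bond=-2.2880
V0=1.3787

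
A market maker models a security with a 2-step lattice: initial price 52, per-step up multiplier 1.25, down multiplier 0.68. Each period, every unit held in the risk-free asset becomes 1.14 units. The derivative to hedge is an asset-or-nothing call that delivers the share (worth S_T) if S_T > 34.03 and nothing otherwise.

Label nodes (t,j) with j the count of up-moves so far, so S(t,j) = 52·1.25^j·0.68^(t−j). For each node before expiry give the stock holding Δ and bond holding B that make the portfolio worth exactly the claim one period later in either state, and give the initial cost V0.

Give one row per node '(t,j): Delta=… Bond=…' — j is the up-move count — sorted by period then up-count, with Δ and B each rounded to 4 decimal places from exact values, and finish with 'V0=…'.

(0,0): Delta=1.1373 Bond=-7.8300
(1,0): Delta=2.1930 Bond=-46.2542
(1,1): Delta=1.0000 Bond=0.0000
V0=51.3110

Since d<R<u, set p* = (R−d)/(u−d) = 0.8070; price each node as the discounted p*-expectation of its children.
Terminal values V(2,·): V(2,0)=0.0000, V(2,1)=44.2000, V(2,2)=81.2500
Node (1,0) S=35.3600: V=(p*·44.2000+(1−p*)·0.0000)/1.14=31.2896; Δ=(44.2000−0.0000)/(44.2000−24.0448)=2.1930; B=V−Δ·S=-46.2542
Node (1,1) S=65.0000: V=(p*·81.2500+(1−p*)·44.2000)/1.14=65.0000; Δ=(81.2500−44.2000)/(81.2500−44.2000)=1.0000; B=V−Δ·S=0.0000
Node (0,0) S=52.0000: V=(p*·65.0000+(1−p*)·31.2896)/1.14=51.3110; Δ=(65.0000−31.2896)/(65.0000−35.3600)=1.1373; B=V−Δ·S=-7.8300
Check: Δ(0,0)·S0 + B(0,0) = 51.3110 = V0.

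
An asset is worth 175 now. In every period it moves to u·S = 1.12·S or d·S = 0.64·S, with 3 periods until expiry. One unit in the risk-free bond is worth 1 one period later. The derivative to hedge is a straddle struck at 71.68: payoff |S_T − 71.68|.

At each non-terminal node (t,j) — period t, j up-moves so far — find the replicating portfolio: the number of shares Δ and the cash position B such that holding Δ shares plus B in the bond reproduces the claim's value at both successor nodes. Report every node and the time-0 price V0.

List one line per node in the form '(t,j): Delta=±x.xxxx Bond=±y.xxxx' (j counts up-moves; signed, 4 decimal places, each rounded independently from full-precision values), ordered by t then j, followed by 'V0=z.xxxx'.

No-arbitrage ⇒ martingale measure with p* = (R−d)/(u−d) = 0.7500.
At expiry t=3: V(3,0)=25.8048, V(3,1)=8.6016, V(3,2)=68.8128, V(3,3)=174.1824
(2,0): S=71.6800. Δ = (V_up−V_dn)/(S_up−S_dn) = (8.6016−25.8048)/(80.2816−45.8752) = -0.5000. V = [p*·8.6016 + (1−p*)·25.8048]/1 = 12.9024. B = V − Δ·S = 48.7424.
(2,1): S=125.4400. Δ = (V_up−V_dn)/(S_up−S_dn) = (68.8128−8.6016)/(140.4928−80.2816) = 1.0000. V = [p*·68.8128 + (1−p*)·8.6016]/1 = 53.7600. B = V − Δ·S = -71.6800.
(2,2): S=219.5200. Δ = (V_up−V_dn)/(S_up−S_dn) = (174.1824−68.8128)/(245.8624−140.4928) = 1.0000. V = [p*·174.1824 + (1−p*)·68.8128]/1 = 147.8400. B = V − Δ·S = -71.6800.
(1,0): S=112.0000. Δ = (V_up−V_dn)/(S_up−S_dn) = (53.7600−12.9024)/(125.4400−71.6800) = 0.7600. V = [p*·53.7600 + (1−p*)·12.9024]/1 = 43.5456. B = V − Δ·S = -41.5744.
(1,1): S=196.0000. Δ = (V_up−V_dn)/(S_up−S_dn) = (147.8400−53.7600)/(219.5200−125.4400) = 1.0000. V = [p*·147.8400 + (1−p*)·53.7600]/1 = 124.3200. B = V − Δ·S = -71.6800.
(0,0): S=175.0000. Δ = (V_up−V_dn)/(S_up−S_dn) = (124.3200−43.5456)/(196.0000−112.0000) = 0.9616. V = [p*·124.3200 + (1−p*)·43.5456]/1 = 104.1264. B = V − Δ·S = -64.1536.
Self-financing check: at every node Δ·S+B equals the discounted successor values.

(0,0): Delta=0.9616 Bond=-64.1536
(1,0): Delta=0.7600 Bond=-41.5744
(1,1): Delta=1.0000 Bond=-71.6800
(2,0): Delta=-0.5000 Bond=48.7424
(2,1): Delta=1.0000 Bond=-71.6800
(2,2): Delta=1.0000 Bond=-71.6800
V0=104.1264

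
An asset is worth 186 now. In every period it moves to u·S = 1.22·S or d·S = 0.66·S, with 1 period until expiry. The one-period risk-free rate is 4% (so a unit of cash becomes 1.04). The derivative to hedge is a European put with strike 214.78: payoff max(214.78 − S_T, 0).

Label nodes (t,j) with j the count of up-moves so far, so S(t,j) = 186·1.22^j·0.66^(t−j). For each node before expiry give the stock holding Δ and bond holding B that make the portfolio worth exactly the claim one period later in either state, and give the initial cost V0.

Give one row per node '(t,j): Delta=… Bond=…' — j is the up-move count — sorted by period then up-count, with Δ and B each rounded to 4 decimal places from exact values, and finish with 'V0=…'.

The replicating-portfolio and risk-neutral prices coincide; use p* = (1.04−0.66)/(1.22−0.66) = 0.6786 for the latter.
At expiry t=1: V(1,0)=92.0200, V(1,1)=0.0000
  t=0,j=0: stock 186.0000 → up 226.9200 (V=0.0000), down 122.7600 (V=92.0200). Price 28.4402; hedge Δ=-0.8834, bond B=192.7617.
Root portfolio cost Δ·186+B reproduces V0=28.4402.

(0,0): Delta=-0.8834 Bond=192.7617
V0=28.4402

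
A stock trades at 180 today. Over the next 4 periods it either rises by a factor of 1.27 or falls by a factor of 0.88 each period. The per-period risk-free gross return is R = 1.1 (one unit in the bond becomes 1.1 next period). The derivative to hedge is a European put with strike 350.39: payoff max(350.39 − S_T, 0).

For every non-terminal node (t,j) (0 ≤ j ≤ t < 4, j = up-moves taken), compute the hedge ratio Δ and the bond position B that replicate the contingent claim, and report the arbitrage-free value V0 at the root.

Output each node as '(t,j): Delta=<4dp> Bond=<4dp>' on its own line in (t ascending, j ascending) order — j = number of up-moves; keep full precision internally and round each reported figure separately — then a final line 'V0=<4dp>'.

Risk-neutral probability p* = (R−d)/(u−d) = (1.1−0.88)/(1.27−0.88) = 0.5641.
Payoff layer (t=4): V(4,0)=242.4448, V(4,1)=194.6055, V(4,2)=125.5646, V(4,3)=25.9261, V(4,4)=0.0000
Node (3,0) S=122.6650: V=(p*·194.6055+(1−p*)·242.4448)/1.1=195.8714; Δ=(194.6055−242.4448)/(155.7845−107.9452)=-1.0000; B=V−Δ·S=318.5364
Node (3,1) S=177.0278: V=(p*·125.5646+(1−p*)·194.6055)/1.1=141.5085; Δ=(125.5646−194.6055)/(224.8254−155.7845)=-1.0000; B=V−Δ·S=318.5364
Node (3,2) S=255.4834: V=(p*·25.9261+(1−p*)·125.5646)/1.1=63.0530; Δ=(25.9261−125.5646)/(324.4639−224.8254)=-1.0000; B=V−Δ·S=318.5364
Node (3,3) S=368.7089: V=(p*·0.0000+(1−p*)·25.9261)/1.1=10.2738; Δ=(0.0000−25.9261)/(468.2604−324.4639)=-0.1803; B=V−Δ·S=76.7510
Node (2,0) S=139.3920: V=(p*·141.5085+(1−p*)·195.8714)/1.1=150.1865; Δ=(141.5085−195.8714)/(177.0278−122.6650)=-1.0000; B=V−Δ·S=289.5785
Node (2,1) S=201.1680: V=(p*·63.0530+(1−p*)·141.5085)/1.1=88.4105; Δ=(63.0530−141.5085)/(255.4834−177.0278)=-1.0000; B=V−Δ·S=289.5785
Node (2,2) S=290.3220: V=(p*·10.2738+(1−p*)·63.0530)/1.1=30.2546; Δ=(10.2738−63.0530)/(368.7089−255.4834)=-0.4661; B=V−Δ·S=165.5860
Node (1,0) S=158.4000: V=(p*·88.4105+(1−p*)·150.1865)/1.1=104.8532; Δ=(88.4105−150.1865)/(201.1680−139.3920)=-1.0000; B=V−Δ·S=263.2532
Node (1,1) S=228.6000: V=(p*·30.2546+(1−p*)·88.4105)/1.1=50.5497; Δ=(30.2546−88.4105)/(290.3220−201.1680)=-0.6523; B=V−Δ·S=199.6673
Node (0,0) S=180.0000: V=(p*·50.5497+(1−p*)·104.8532)/1.1=67.4731; Δ=(50.5497−104.8532)/(228.6000−158.4000)=-0.7736; B=V−Δ·S=206.7129
The time-0 hedge costs 67.4731, which is the no-arbitrage price.

(0,0): Delta=-0.7736 Bond=206.7129
(1,0): Delta=-1.0000 Bond=263.2532
(1,1): Delta=-0.6523 Bond=199.6673
(2,0): Delta=-1.0000 Bond=289.5785
(2,1): Delta=-1.0000 Bond=289.5785
(2,2): Delta=-0.4661 Bond=165.5860
(3,0): Delta=-1.0000 Bond=318.5364
(3,1): Delta=-1.0000 Bond=318.5364
(3,2): Delta=-1.0000 Bond=318.5364
(3,3): Delta=-0.1803 Bond=76.7510
V0=67.4731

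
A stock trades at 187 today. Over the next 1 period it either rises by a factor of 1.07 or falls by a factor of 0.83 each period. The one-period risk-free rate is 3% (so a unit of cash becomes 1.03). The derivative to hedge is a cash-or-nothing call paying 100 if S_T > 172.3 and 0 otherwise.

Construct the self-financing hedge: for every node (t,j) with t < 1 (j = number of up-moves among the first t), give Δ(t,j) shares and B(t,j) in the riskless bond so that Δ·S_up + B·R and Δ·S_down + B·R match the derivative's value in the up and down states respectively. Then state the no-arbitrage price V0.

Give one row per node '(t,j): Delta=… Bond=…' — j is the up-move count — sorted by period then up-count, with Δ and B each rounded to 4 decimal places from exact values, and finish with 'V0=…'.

(0,0): Delta=2.2282 Bond=-335.7605
V0=80.9061

The replicating-portfolio and risk-neutral prices coincide; use p* = (1.03−0.83)/(1.07−0.83) = 0.8333 for the latter.
Terminal payoffs: V(1,0)=0.0000, V(1,1)=100.0000
  t=0,j=0: stock 187.0000 → up 200.0900 (V=100.0000), down 155.2100 (V=0.0000). Price 80.9061; hedge Δ=2.2282, bond B=-335.7605.
Root portfolio cost Δ·187+B reproduces V0=80.9061.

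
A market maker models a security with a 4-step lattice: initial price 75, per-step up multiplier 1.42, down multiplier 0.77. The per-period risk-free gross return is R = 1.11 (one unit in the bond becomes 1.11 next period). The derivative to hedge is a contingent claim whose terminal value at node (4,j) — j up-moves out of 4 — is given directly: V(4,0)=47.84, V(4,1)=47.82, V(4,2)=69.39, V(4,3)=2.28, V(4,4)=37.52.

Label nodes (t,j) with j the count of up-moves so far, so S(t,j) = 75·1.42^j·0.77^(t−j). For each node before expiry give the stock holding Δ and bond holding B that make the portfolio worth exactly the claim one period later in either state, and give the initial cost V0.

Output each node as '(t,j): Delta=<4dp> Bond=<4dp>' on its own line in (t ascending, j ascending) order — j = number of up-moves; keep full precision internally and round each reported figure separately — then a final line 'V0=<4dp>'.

Under the risk-neutral measure, an up-move has probability p* = (R−d)/(u−d) = 0.5231 and values discount at R = 1.11.
At expiry t=4: V(4,0)=47.8400, V(4,1)=47.8200, V(4,2)=69.3900, V(4,3)=2.2800, V(4,4)=37.5200
  t=3,j=0: stock 34.2400 → up 48.6208 (V=47.8200), down 26.3648 (V=47.8400). Price 43.0897; hedge Δ=-0.0009, bond B=43.1204.
  t=3,j=1: stock 63.1439 → up 89.6643 (V=69.3900), down 48.6208 (V=47.8200). Price 53.2457; hedge Δ=0.5255, bond B=20.0611.
  t=3,j=2: stock 116.4471 → up 165.3549 (V=2.2800), down 89.6643 (V=69.3900). Price 30.8886; hedge Δ=-0.8866, bond B=134.1347.
  t=3,j=3: stock 214.7466 → up 304.9402 (V=37.5200), down 165.3549 (V=2.2800). Price 18.6606; hedge Δ=0.2525, bond B=-35.5548.
  t=2,j=0: stock 44.4675 → up 63.1439 (V=53.2457), down 34.2400 (V=43.0897). Price 43.6055; hedge Δ=0.3514, bond B=27.9808.
  t=2,j=1: stock 82.0050 → up 116.4471 (V=30.8886), down 63.1439 (V=53.2457). Price 37.4335; hedge Δ=-0.4194, bond B=71.8292.
  t=2,j=2: stock 151.2300 → up 214.7466 (V=18.6606), down 116.4471 (V=30.8886). Price 22.0652; hedge Δ=-0.1244, bond B=40.8775.
  t=1,j=0: stock 57.7500 → up 82.0050 (V=37.4335), down 44.4675 (V=43.6055). Price 36.3757; hedge Δ=-0.1644, bond B=45.8710.
  t=1,j=1: stock 106.5000 → up 151.2300 (V=22.0652), down 82.0050 (V=37.4335). Price 26.4817; hedge Δ=-0.2220, bond B=50.1253.
  t=0,j=0: stock 75.0000 → up 106.5000 (V=26.4817), down 57.7500 (V=36.3757). Price 28.1085; hedge Δ=-0.2030, bond B=43.3300.
Check: Δ(0,0)·S0 + B(0,0) = 28.1085 = V0.

(0,0): Delta=-0.2030 Bond=43.3300
(1,0): Delta=-0.1644 Bond=45.8710
(1,1): Delta=-0.2220 Bond=50.1253
(2,0): Delta=0.3514 Bond=27.9808
(2,1): Delta=-0.4194 Bond=71.8292
(2,2): Delta=-0.1244 Bond=40.8775
(3,0): Delta=-0.0009 Bond=43.1204
(3,1): Delta=0.5255 Bond=20.0611
(3,2): Delta=-0.8866 Bond=134.1347
(3,3): Delta=0.2525 Bond=-35.5548
V0=28.1085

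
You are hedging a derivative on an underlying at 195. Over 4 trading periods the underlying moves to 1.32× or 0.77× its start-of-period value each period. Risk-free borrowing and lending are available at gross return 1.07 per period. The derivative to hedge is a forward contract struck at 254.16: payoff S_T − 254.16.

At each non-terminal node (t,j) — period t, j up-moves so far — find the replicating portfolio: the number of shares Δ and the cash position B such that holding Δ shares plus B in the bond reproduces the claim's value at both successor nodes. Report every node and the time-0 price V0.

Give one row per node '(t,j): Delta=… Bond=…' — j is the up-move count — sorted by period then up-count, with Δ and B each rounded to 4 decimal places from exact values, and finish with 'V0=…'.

Risk-neutral probability p* = (R−d)/(u−d) = (1.07−0.77)/(1.32−0.77) = 0.5455.
At expiry t=4: V(4,0)=-185.6116, V(4,1)=-136.6484, V(4,2)=-52.7116, V(4,3)=91.1802, V(4,4)=337.8518
  t=3,j=0: stock 89.0239 → up 117.5116 (V=-136.6484), down 68.5484 (V=-185.6116). Price -148.5088; hedge Δ=1.0000, bond B=-237.5327.
  t=3,j=1: stock 152.6125 → up 201.4484 (V=-52.7116), down 117.5116 (V=-136.6484). Price -84.9203; hedge Δ=1.0000, bond B=-237.5327.
  t=3,j=2: stock 261.6214 → up 345.3402 (V=91.1802), down 201.4484 (V=-52.7116). Price 24.0886; hedge Δ=1.0000, bond B=-237.5327.
  t=3,j=3: stock 448.4938 → up 592.0118 (V=337.8518), down 345.3402 (V=91.1802). Price 210.9610; hedge Δ=1.0000, bond B=-237.5327.
  t=2,j=0: stock 115.6155 → up 152.6125 (V=-84.9203), down 89.0239 (V=-148.5088). Price -106.3777; hedge Δ=1.0000, bond B=-221.9932.
  t=2,j=1: stock 198.1980 → up 261.6214 (V=24.0886), down 152.6125 (V=-84.9203). Price -23.7952; hedge Δ=1.0000, bond B=-221.9932.
  t=2,j=2: stock 339.7680 → up 448.4938 (V=210.9610), down 261.6214 (V=24.0886). Price 117.7748; hedge Δ=1.0000, bond B=-221.9932.
  t=1,j=0: stock 150.1500 → up 198.1980 (V=-23.7952), down 115.6155 (V=-106.3777). Price -57.3203; hedge Δ=1.0000, bond B=-207.4703.
  t=1,j=1: stock 257.4000 → up 339.7680 (V=117.7748), down 198.1980 (V=-23.7952). Price 49.9297; hedge Δ=1.0000, bond B=-207.4703.
  t=0,j=0: stock 195.0000 → up 257.4000 (V=49.9297), down 150.1500 (V=-57.3203). Price 1.1026; hedge Δ=1.0000, bond B=-193.8974.
Each (Δ,B) replicates both successor values, so the strategy is self-financing and V0 is arbitrage-free.

(0,0): Delta=1.0000 Bond=-193.8974
(1,0): Delta=1.0000 Bond=-207.4703
(1,1): Delta=1.0000 Bond=-207.4703
(2,0): Delta=1.0000 Bond=-221.9932
(2,1): Delta=1.0000 Bond=-221.9932
(2,2): Delta=1.0000 Bond=-221.9932
(3,0): Delta=1.0000 Bond=-237.5327
(3,1): Delta=1.0000 Bond=-237.5327
(3,2): Delta=1.0000 Bond=-237.5327
(3,3): Delta=1.0000 Bond=-237.5327
V0=1.1026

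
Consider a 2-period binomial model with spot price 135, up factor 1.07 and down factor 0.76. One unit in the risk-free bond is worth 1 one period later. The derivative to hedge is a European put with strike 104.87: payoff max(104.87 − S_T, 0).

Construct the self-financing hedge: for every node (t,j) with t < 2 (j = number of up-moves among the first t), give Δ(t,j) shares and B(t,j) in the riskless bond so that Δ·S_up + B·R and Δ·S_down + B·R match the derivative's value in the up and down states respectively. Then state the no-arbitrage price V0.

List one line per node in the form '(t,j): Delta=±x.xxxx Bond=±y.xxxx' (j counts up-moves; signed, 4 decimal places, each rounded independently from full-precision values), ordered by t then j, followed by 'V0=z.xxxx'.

(0,0): Delta=-0.1451 Bond=20.9611
(1,0): Delta=-0.8456 Bond=92.8277
(1,1): Delta=0.0000 Bond=0.0000
V0=1.3713

The replicating-portfolio and risk-neutral prices coincide; use p* = (1−0.76)/(1.07−0.76) = 0.7742 for the latter.
At expiry t=2: V(2,0)=26.8940, V(2,1)=0.0000, V(2,2)=0.0000
Node (1,0) S=102.6000: V=(p*·0.0000+(1−p*)·26.8940)/1=6.0728; Δ=(0.0000−26.8940)/(109.7820−77.9760)=-0.8456; B=V−Δ·S=92.8277
Node (1,1) S=144.4500: V=(p*·0.0000+(1−p*)·0.0000)/1=0.0000; Δ=(0.0000−0.0000)/(154.5615−109.7820)=0.0000; B=V−Δ·S=0.0000
Node (0,0) S=135.0000: V=(p*·0.0000+(1−p*)·6.0728)/1=1.3713; Δ=(0.0000−6.0728)/(144.4500−102.6000)=-0.1451; B=V−Δ·S=20.9611
Each (Δ,B) replicates both successor values, so the strategy is self-financing and V0 is arbitrage-free.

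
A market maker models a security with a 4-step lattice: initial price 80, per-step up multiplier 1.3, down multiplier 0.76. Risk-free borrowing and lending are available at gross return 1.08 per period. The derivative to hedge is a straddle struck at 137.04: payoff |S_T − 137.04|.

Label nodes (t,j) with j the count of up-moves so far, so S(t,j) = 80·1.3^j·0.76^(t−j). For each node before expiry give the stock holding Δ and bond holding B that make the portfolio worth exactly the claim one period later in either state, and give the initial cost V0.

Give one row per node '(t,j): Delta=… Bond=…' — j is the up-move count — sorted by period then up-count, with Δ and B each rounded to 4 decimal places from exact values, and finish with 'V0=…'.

Since d<R<u, set p* = (R−d)/(u−d) = 0.5926; price each node as the discounted p*-expectation of its children.
Terminal payoffs: V(4,0)=110.3503, V(4,1)=91.3865, V(4,2)=58.9485, V(4,3)=3.4624, V(4,4)=91.4480
(3,0): S=35.1181. Δ = (V_up−V_dn)/(S_up−S_dn) = (91.3865−110.3503)/(45.6535−26.6897) = -1.0000. V = [p*·91.3865 + (1−p*)·110.3503]/1.08 = 91.7708. B = V − Δ·S = 126.8889.
(3,1): S=60.0704. Δ = (V_up−V_dn)/(S_up−S_dn) = (58.9485−91.3865)/(78.0915−45.6535) = -1.0000. V = [p*·58.9485 + (1−p*)·91.3865]/1.08 = 66.8185. B = V − Δ·S = 126.8889.
(3,2): S=102.7520. Δ = (V_up−V_dn)/(S_up−S_dn) = (3.4624−58.9485)/(133.5776−78.0915) = -1.0000. V = [p*·3.4624 + (1−p*)·58.9485]/1.08 = 24.1369. B = V − Δ·S = 126.8889.
(3,3): S=175.7600. Δ = (V_up−V_dn)/(S_up−S_dn) = (91.4480−3.4624)/(228.4880−133.5776) = 0.9270. V = [p*·91.4480 + (1−p*)·3.4624]/1.08 = 51.4833. B = V − Δ·S = -111.4529.
(2,0): S=46.2080. Δ = (V_up−V_dn)/(S_up−S_dn) = (66.8185−91.7708)/(60.0704−35.1181) = -1.0000. V = [p*·66.8185 + (1−p*)·91.7708]/1.08 = 71.2817. B = V − Δ·S = 117.4897.
(2,1): S=79.0400. Δ = (V_up−V_dn)/(S_up−S_dn) = (24.1369−66.8185)/(102.7520−60.0704) = -1.0000. V = [p*·24.1369 + (1−p*)·66.8185]/1.08 = 38.4497. B = V − Δ·S = 117.4897.
(2,2): S=135.2000. Δ = (V_up−V_dn)/(S_up−S_dn) = (51.4833−24.1369)/(175.7600−102.7520) = 0.3746. V = [p*·51.4833 + (1−p*)·24.1369]/1.08 = 37.3539. B = V − Δ·S = -13.2877.
(1,0): S=60.8000. Δ = (V_up−V_dn)/(S_up−S_dn) = (38.4497−71.2817)/(79.0400−46.2080) = -1.0000. V = [p*·38.4497 + (1−p*)·71.2817]/1.08 = 47.9868. B = V − Δ·S = 108.7868.
(1,1): S=104.0000. Δ = (V_up−V_dn)/(S_up−S_dn) = (37.3539−38.4497)/(135.2000−79.0400) = -0.0195. V = [p*·37.3539 + (1−p*)·38.4497]/1.08 = 35.0003. B = V − Δ·S = 37.0296.
(0,0): S=80.0000. Δ = (V_up−V_dn)/(S_up−S_dn) = (35.0003−47.9868)/(104.0000−60.8000) = -0.3006. V = [p*·35.0003 + (1−p*)·47.9868]/1.08 = 37.3066. B = V − Δ·S = 61.3556.
Root portfolio cost Δ·80+B reproduces V0=37.3066.

(0,0): Delta=-0.3006 Bond=61.3556
(1,0): Delta=-1.0000 Bond=108.7868
(1,1): Delta=-0.0195 Bond=37.0296
(2,0): Delta=-1.0000 Bond=117.4897
(2,1): Delta=-1.0000 Bond=117.4897
(2,2): Delta=0.3746 Bond=-13.2877
(3,0): Delta=-1.0000 Bond=126.8889
(3,1): Delta=-1.0000 Bond=126.8889
(3,2): Delta=-1.0000 Bond=126.8889
(3,3): Delta=0.9270 Bond=-111.4529
V0=37.3066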